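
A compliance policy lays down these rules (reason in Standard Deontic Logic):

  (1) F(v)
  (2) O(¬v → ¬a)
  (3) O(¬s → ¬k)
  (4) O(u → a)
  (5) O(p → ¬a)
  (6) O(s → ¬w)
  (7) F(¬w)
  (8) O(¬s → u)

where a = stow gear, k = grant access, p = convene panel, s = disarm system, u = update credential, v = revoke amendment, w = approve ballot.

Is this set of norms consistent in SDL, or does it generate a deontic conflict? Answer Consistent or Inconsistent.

F(v) at premise 1 means O(¬v).
Applying K to premise 2 (O(¬v → ¬a)) and O(¬v) yields O(¬a).
The contrapositive of premise 4 (O(u → a)) is O(¬a → ¬u), and O(¬a) is already established, so O(¬u).
Premise 8, O(¬s → u), contraposes to O(¬u → s); with O(¬u) we get O(s).
Applying K to premise 6 (O(s → ¬w)) and O(s) yields O(¬w).
Yet premise 7 is F(¬w), i.e. O(w).
We now have both O(¬w) and O(w) — w is simultaneously obligatory and forbidden, violating the D-axiom.

Inconsistent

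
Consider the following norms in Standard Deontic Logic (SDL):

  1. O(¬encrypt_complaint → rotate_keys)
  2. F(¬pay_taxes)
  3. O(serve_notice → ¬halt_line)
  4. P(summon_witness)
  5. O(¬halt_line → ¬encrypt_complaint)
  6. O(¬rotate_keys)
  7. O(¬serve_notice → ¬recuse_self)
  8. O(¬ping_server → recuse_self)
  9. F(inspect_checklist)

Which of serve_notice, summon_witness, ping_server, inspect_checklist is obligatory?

Premise 6 states O(¬rotate_keys) outright.
Premise 1, O(¬encrypt_complaint → rotate_keys), contraposes to O(¬rotate_keys → encrypt_complaint); with O(¬rotate_keys) we get O(encrypt_complaint).
Premise 5, O(¬halt_line → ¬encrypt_complaint), contraposes to O(encrypt_complaint → halt_line); with O(encrypt_complaint) we get O(halt_line).
Premise 3, O(serve_notice → ¬halt_line), contraposes to O(halt_line → ¬serve_notice); with O(halt_line) we get O(¬serve_notice).
Applying K to premise 7 (O(¬serve_notice → ¬recuse_self)) and O(¬serve_notice) yields O(¬recuse_self).
Premise 8 is O(¬ping_server → recuse_self); contrapositively O(¬recuse_self → ping_server). Since O(¬recuse_self) holds, K gives O(ping_server).
So O(ping_server) holds — ping_server is obligatory. None of the other listed options is made obligatory by any chain of premises.

ping_server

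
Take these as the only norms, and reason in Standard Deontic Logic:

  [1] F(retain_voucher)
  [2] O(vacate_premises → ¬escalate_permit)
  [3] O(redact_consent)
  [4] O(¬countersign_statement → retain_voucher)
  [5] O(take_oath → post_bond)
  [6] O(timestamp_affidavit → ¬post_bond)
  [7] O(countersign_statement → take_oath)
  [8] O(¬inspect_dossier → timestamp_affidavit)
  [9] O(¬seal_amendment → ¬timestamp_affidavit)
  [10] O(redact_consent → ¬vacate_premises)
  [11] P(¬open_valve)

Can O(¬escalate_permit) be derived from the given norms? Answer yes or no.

Premise 2 is O(vacate_premises → ¬escalate_permit), but O(vacate_premises) is not derivable from the premises, so it does not yield O(¬escalate_permit).
No other premise forces O(¬escalate_permit). An ideal world satisfying every premise can still have ¬escalate_permit false, so O(¬escalate_permit) is not derivable.

No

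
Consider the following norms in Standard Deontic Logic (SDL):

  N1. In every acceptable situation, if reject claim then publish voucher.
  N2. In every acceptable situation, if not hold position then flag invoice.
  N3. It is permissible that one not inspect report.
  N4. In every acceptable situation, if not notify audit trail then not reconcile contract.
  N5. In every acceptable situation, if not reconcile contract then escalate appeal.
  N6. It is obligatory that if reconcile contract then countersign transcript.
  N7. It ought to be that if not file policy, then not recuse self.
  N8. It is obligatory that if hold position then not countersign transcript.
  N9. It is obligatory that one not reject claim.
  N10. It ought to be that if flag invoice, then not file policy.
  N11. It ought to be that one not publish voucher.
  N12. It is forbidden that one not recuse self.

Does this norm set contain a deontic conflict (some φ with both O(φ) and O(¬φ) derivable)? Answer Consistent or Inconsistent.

Consistent

Premise 1 is O(reject_claim → publish_voucher), but O(reject_claim) is not derivable from the premises, so it does not yield O(publish_voucher).
So O(publish_voucher) is not derivable, and the apparent clash with O(¬publish_voucher) does not arise.
A world satisfying every obligation exists (e.g. countersign_transcript=false, escalate_appeal=true, file_policy=true, flag_invoice=false, hold_position=true, inspect_report=false, notify_audit_trail=false, publish_voucher=false, reconcile_contract=false, recuse_self=true, reject_claim=false); no atom is both obligatory and forbidden, so the set is consistent.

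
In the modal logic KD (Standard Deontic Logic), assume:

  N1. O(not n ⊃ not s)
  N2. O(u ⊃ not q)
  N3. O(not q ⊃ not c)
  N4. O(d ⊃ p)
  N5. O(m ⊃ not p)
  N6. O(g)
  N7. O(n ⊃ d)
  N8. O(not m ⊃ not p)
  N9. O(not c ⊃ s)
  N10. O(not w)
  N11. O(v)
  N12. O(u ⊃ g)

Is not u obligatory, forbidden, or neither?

Obligatory

Premises 5 and 8 cover both cases: O(m ⊃ not p) and O(not m ⊃ not p). Since m ∨ not m is a tautology, O(not p) follows.
Premise 4, O(d ⊃ p), contraposes to O(not p ⊃ not d); with O(not p) we get O(not d).
Premise 7 is O(n ⊃ d); contrapositively O(not d ⊃ not n). Since O(not d) holds, K gives O(not n).
Premise 1 is O(not n ⊃ not s); since O(not n), deontic closure gives O(not s).
Premise 9, O(not c ⊃ s), contraposes to O(not s ⊃ c); with O(not s) we get O(c).
Premise 3 is O(not q ⊃ not c); contrapositively O(c ⊃ q). Since O(c) holds, K gives O(q).
Premise 2, O(u ⊃ not q), contraposes to O(q ⊃ not u); with O(q) we get O(not u).
Premises 6, 10, 11, 12 do not contribute to this derivation.
Hence not u is obligatory.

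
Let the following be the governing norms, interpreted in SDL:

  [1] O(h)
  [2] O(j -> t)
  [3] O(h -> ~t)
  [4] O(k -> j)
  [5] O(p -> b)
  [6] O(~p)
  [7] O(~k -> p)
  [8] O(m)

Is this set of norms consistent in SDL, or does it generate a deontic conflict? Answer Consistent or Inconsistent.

Premise 6 states O(~p) outright.
The contrapositive of premise 7 (O(~k -> p)) is O(~p -> k), and O(~p) is already established, so O(k).
Premise 4 is O(k -> j); since O(k), deontic closure gives O(j).
From O(j) and premise 2, O(j -> t), we obtain O(t).
Premise 3, O(h -> ~t), contraposes to O(t -> ~h); with O(t) we get O(~h).
Yet premise 1 states O(h).
We now have both O(~h) and O(h) — h is simultaneously obligatory and forbidden, violating the D-axiom.

Inconsistent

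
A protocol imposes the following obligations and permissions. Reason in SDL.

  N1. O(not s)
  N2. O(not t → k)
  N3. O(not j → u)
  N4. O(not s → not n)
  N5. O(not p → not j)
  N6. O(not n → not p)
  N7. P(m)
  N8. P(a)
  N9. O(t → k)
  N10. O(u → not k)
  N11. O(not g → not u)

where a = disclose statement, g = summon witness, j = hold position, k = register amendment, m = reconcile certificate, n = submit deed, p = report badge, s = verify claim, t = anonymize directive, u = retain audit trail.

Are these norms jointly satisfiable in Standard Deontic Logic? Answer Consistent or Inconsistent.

Inconsistent

Premises 2 and 9 are O(not t → k) and O(t → k); every ideal world satisfies not t or t, so in either case k holds — hence O(k).
The contrapositive of premise 10 (O(u → not k)) is O(k → not u), and O(k) is already established, so O(not u).
The contrapositive of premise 3 (O(not j → u)) is O(not u → j), and O(not u) is already established, so O(j).
The contrapositive of premise 5 (O(not p → not j)) is O(j → p), and O(j) is already established, so O(p).
Premise 6, O(not n → not p), contraposes to O(p → n); with O(p) we get O(n).
Premise 4 is O(not s → not n); contrapositively O(n → s). Since O(n) holds, K gives O(s).
However, premise 1 gives O(not s).
We now have both O(s) and O(not s) — s is simultaneously obligatory and forbidden, violating the D-axiom.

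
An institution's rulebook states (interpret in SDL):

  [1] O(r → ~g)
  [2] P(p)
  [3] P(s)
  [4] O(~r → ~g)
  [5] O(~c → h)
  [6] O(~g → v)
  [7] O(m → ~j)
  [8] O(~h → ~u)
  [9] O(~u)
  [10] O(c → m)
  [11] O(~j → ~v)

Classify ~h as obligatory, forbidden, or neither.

Premises 4 and 1 cover both cases: O(~r → ~g) and O(r → ~g). Since ~r ∨ r is a tautology, O(~g) follows.
From O(~g) and premise 6, O(~g → v), we obtain O(v).
Premise 11 is O(~j → ~v); contrapositively O(v → j). Since O(v) holds, K gives O(j).
The contrapositive of premise 7 (O(m → ~j)) is O(j → ~m), and O(j) is already established, so O(~m).
Premise 10 is O(c → m); contrapositively O(~m → ~c). Since O(~m) holds, K gives O(~c).
Applying K to premise 5 (O(~c → h)) and O(~c) yields O(h).
Premises 2, 3, 8, 9 do not contribute to this derivation.
Thus O(h), which is F(~h): ~h is forbidden.

Forbidden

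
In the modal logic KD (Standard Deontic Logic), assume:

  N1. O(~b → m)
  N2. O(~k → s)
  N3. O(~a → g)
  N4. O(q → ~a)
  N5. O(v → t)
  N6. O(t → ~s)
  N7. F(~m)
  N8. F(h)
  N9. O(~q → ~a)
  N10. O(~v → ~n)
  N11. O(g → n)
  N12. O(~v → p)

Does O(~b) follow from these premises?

Premise 1 is O(~b → m); even if O(m) held, inferring O(~b) would be affirming the consequent — invalid.
No other premise forces O(~b). An ideal world satisfying every premise can still have ~b false, so O(~b) is not derivable.

No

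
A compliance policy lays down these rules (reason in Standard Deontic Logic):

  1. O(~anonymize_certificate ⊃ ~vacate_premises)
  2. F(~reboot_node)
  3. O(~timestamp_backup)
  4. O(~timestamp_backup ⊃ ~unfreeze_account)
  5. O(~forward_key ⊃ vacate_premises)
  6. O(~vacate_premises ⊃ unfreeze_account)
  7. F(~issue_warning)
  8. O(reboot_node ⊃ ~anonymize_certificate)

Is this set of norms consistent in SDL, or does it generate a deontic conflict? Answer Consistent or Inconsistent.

Inconsistent

From premise 3 we have O(~timestamp_backup).
From O(~timestamp_backup) and premise 4, O(~timestamp_backup ⊃ ~unfreeze_account), we obtain O(~unfreeze_account).
Premise 6 is O(~vacate_premises ⊃ unfreeze_account); contrapositively O(~unfreeze_account ⊃ vacate_premises). Since O(~unfreeze_account) holds, K gives O(vacate_premises).
Premise 1 is O(~anonymize_certificate ⊃ ~vacate_premises); contrapositively O(vacate_premises ⊃ anonymize_certificate). Since O(vacate_premises) holds, K gives O(anonymize_certificate).
Premise 8 is O(reboot_node ⊃ ~anonymize_certificate); contrapositively O(anonymize_certificate ⊃ ~reboot_node). Since O(anonymize_certificate) holds, K gives O(~reboot_node).
However, F(~reboot_node) at premise 2 amounts to O(reboot_node).
We now have both O(~reboot_node) and O(reboot_node) — reboot_node is simultaneously obligatory and forbidden, violating the D-axiom.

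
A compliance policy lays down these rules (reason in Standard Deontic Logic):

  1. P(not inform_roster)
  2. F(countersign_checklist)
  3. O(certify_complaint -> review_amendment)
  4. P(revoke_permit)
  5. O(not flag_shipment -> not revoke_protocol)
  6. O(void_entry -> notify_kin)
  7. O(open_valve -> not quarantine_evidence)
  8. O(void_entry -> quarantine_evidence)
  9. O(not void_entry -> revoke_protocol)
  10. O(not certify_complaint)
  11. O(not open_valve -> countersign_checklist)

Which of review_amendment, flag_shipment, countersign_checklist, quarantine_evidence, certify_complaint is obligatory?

Premise 2 is F(countersign_checklist), i.e. O(not countersign_checklist).
Premise 11 is O(not open_valve -> countersign_checklist); contrapositively O(not countersign_checklist -> open_valve). Since O(not countersign_checklist) holds, K gives O(open_valve).
Applying K to premise 7 (O(open_valve -> not quarantine_evidence)) and O(open_valve) yields O(not quarantine_evidence).
The contrapositive of premise 8 (O(void_entry -> quarantine_evidence)) is O(not quarantine_evidence -> not void_entry), and O(not quarantine_evidence) is already established, so O(not void_entry).
Applying K to premise 9 (O(not void_entry -> revoke_protocol)) and O(not void_entry) yields O(revoke_protocol).
The contrapositive of premise 5 (O(not flag_shipment -> not revoke_protocol)) is O(revoke_protocol -> flag_shipment), and O(revoke_protocol) is already established, so O(flag_shipment).
So O(flag_shipment) holds — flag_shipment is obligatory. None of the other listed options is made obligatory by any chain of premises.

flag_shipment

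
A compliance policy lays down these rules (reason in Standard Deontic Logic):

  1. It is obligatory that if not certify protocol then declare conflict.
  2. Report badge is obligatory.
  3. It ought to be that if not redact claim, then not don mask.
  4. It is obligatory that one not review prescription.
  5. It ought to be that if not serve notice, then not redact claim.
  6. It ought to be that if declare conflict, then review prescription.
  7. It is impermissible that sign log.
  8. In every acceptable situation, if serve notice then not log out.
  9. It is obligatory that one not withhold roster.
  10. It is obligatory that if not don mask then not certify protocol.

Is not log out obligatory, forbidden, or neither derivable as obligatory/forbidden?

From premise 4 we have O(¬review_prescription).
Premise 6 is O(declare_conflict → review_prescription); contrapositively O(¬review_prescription → ¬declare_conflict). Since O(¬review_prescription) holds, K gives O(¬declare_conflict).
Premise 1, O(¬certify_protocol → declare_conflict), contraposes to O(¬declare_conflict → certify_protocol); with O(¬declare_conflict) we get O(certify_protocol).
The contrapositive of premise 10 (O(¬don_mask → ¬certify_protocol)) is O(certify_protocol → don_mask), and O(certify_protocol) is already established, so O(don_mask).
Premise 3 is O(¬redact_claim → ¬don_mask); contrapositively O(don_mask → redact_claim). Since O(don_mask) holds, K gives O(redact_claim).
Premise 5 is O(¬serve_notice → ¬redact_claim); contrapositively O(redact_claim → serve_notice). Since O(redact_claim) holds, K gives O(serve_notice).
From O(serve_notice) and premise 8, O(serve_notice → ¬log_out), we obtain O(¬log_out).
Premises 2, 7, 9 do not contribute to this derivation.
Hence ¬log_out is obligatory.

Obligatory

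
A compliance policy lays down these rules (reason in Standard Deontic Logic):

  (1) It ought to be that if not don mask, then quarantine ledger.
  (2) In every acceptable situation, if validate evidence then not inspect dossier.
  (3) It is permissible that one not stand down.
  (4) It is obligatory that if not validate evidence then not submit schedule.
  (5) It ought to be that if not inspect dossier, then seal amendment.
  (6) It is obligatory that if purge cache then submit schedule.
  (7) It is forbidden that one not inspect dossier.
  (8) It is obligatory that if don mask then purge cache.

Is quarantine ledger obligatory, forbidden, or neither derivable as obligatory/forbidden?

F(¬inspect_dossier) at premise 7 means O(inspect_dossier).
Premise 2, O(validate_evidence → ¬inspect_dossier), contraposes to O(inspect_dossier → ¬validate_evidence); with O(inspect_dossier) we get O(¬validate_evidence).
From O(¬validate_evidence) and premise 4, O(¬validate_evidence → ¬submit_schedule), we obtain O(¬submit_schedule).
Premise 6, O(purge_cache → submit_schedule), contraposes to O(¬submit_schedule → ¬purge_cache); with O(¬submit_schedule) we get O(¬purge_cache).
Premise 8, O(don_mask → purge_cache), contraposes to O(¬purge_cache → ¬don_mask); with O(¬purge_cache) we get O(¬don_mask).
With premise 1, O(¬don_mask → quarantine_ledger), the K-axiom yields O(quarantine_ledger).
Premises 3, 5 do not contribute to this derivation.
Hence quarantine_ledger is obligatory.

Obligatory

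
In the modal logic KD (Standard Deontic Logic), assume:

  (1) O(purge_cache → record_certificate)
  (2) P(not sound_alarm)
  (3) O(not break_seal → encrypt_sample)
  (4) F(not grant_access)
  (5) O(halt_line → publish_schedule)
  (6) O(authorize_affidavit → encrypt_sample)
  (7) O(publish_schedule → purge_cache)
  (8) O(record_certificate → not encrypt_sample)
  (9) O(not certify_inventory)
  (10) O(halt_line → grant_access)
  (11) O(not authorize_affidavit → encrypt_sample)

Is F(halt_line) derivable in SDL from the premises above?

By case analysis on authorize_affidavit: premise 6 gives O(authorize_affidavit → encrypt_sample) and premise 11 gives O(not authorize_affidavit → encrypt_sample), so O(encrypt_sample) either way.
Premise 8 is O(record_certificate → not encrypt_sample); contrapositively O(encrypt_sample → not record_certificate). Since O(encrypt_sample) holds, K gives O(not record_certificate).
Premise 1 is O(purge_cache → record_certificate); contrapositively O(not record_certificate → not purge_cache). Since O(not record_certificate) holds, K gives O(not purge_cache).
The contrapositive of premise 7 (O(publish_schedule → purge_cache)) is O(not purge_cache → not publish_schedule), and O(not purge_cache) is already established, so O(not publish_schedule).
Premise 5 is O(halt_line → publish_schedule); contrapositively O(not publish_schedule → not halt_line). Since O(not publish_schedule) holds, K gives O(not halt_line).
Premises 2, 3, 4, 9, 10 do not contribute to this derivation.
So O(not halt_line) holds, i.e. F(halt_line). The claim follows.

Yes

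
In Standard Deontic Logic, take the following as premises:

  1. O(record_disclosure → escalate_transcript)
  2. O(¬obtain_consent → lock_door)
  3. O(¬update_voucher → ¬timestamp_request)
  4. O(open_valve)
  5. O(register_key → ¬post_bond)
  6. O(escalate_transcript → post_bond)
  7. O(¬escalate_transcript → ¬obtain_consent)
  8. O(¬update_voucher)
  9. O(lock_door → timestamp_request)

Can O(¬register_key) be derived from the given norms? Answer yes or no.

Yes

From premise 8 we have O(¬update_voucher).
From O(¬update_voucher) and premise 3, O(¬update_voucher → ¬timestamp_request), we obtain O(¬timestamp_request).
The contrapositive of premise 9 (O(lock_door → timestamp_request)) is O(¬timestamp_request → ¬lock_door), and O(¬timestamp_request) is already established, so O(¬lock_door).
The contrapositive of premise 2 (O(¬obtain_consent → lock_door)) is O(¬lock_door → obtain_consent), and O(¬lock_door) is already established, so O(obtain_consent).
The contrapositive of premise 7 (O(¬escalate_transcript → ¬obtain_consent)) is O(obtain_consent → escalate_transcript), and O(obtain_consent) is already established, so O(escalate_transcript).
With premise 6, O(escalate_transcript → post_bond), the K-axiom yields O(post_bond).
Premise 5 is O(register_key → ¬post_bond); contrapositively O(post_bond → ¬register_key). Since O(post_bond) holds, K gives O(¬register_key).
Premises 1, 4 do not contribute to this derivation.
So O(¬register_key) follows.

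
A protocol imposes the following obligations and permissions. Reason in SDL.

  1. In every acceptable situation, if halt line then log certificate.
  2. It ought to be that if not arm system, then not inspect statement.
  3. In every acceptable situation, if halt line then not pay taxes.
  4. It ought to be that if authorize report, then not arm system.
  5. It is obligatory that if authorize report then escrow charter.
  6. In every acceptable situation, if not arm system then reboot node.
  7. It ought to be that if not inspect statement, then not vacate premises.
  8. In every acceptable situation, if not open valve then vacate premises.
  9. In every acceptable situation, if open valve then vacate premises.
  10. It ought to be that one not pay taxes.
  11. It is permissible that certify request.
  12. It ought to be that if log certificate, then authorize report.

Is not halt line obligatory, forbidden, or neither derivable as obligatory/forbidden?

Obligatory

Premises 8 and 9 are O(¬open_valve → vacate_premises) and O(open_valve → vacate_premises); every ideal world satisfies ¬open_valve or open_valve, so in either case vacate_premises holds — hence O(vacate_premises).
Premise 7 is O(¬inspect_statement → ¬vacate_premises); contrapositively O(vacate_premises → inspect_statement). Since O(vacate_premises) holds, K gives O(inspect_statement).
The contrapositive of premise 2 (O(¬arm_system → ¬inspect_statement)) is O(inspect_statement → arm_system), and O(inspect_statement) is already established, so O(arm_system).
The contrapositive of premise 4 (O(authorize_report → ¬arm_system)) is O(arm_system → ¬authorize_report), and O(arm_system) is already established, so O(¬authorize_report).
Premise 12 is O(log_certificate → authorize_report); contrapositively O(¬authorize_report → ¬log_certificate). Since O(¬authorize_report) holds, K gives O(¬log_certificate).
Premise 1, O(halt_line → log_certificate), contraposes to O(¬log_certificate → ¬halt_line); with O(¬log_certificate) we get O(¬halt_line).
Premises 3, 5, 6, 10, 11 do not contribute to this derivation.
Hence ¬halt_line is obligatory.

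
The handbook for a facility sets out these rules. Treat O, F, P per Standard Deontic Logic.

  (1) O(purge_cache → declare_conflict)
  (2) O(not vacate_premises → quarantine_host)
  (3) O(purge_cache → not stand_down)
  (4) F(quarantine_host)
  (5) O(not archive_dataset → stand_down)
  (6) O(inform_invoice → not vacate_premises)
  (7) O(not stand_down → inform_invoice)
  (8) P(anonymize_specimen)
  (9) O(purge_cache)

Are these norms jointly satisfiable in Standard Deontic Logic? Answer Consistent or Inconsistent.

Inconsistent

Premise 4, F(quarantine_host), is equivalent to O(not quarantine_host).
Premise 2 is O(not vacate_premises → quarantine_host); contrapositively O(not quarantine_host → vacate_premises). Since O(not quarantine_host) holds, K gives O(vacate_premises).
Premise 6 is O(inform_invoice → not vacate_premises); contrapositively O(vacate_premises → not inform_invoice). Since O(vacate_premises) holds, K gives O(not inform_invoice).
Premise 7, O(not stand_down → inform_invoice), contraposes to O(not inform_invoice → stand_down); with O(not inform_invoice) we get O(stand_down).
Premise 3, O(purge_cache → not stand_down), contraposes to O(stand_down → not purge_cache); with O(stand_down) we get O(not purge_cache).
Yet premise 9 states O(purge_cache).
We now have both O(not purge_cache) and O(purge_cache) — purge_cache is simultaneously obligatory and forbidden, violating the D-axiom.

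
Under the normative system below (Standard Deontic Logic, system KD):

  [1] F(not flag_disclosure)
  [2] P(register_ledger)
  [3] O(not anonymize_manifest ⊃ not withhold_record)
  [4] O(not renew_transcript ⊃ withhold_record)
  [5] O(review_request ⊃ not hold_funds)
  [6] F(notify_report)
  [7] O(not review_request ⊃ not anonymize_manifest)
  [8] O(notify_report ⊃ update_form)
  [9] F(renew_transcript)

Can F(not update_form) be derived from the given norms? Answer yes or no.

No

Premise 8 is O(notify_report ⊃ update_form), but O(notify_report) is not derivable from the premises, so it does not yield O(update_form).
No other premise forces O(update_form). An ideal world satisfying every premise can still have not update_form true, so F(not update_form) is not derivable.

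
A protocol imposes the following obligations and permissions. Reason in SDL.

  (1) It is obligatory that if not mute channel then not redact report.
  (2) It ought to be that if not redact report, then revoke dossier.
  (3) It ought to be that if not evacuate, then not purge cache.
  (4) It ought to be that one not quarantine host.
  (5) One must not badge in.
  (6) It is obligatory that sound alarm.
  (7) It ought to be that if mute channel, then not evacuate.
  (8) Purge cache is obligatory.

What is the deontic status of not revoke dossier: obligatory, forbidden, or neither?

Premise 8 gives O(purge_cache).
Premise 3 is O(¬evacuate → ¬purge_cache); contrapositively O(purge_cache → evacuate). Since O(purge_cache) holds, K gives O(evacuate).
The contrapositive of premise 7 (O(mute_channel → ¬evacuate)) is O(evacuate → ¬mute_channel), and O(evacuate) is already established, so O(¬mute_channel).
With premise 1, O(¬mute_channel → ¬redact_report), the K-axiom yields O(¬redact_report).
Applying K to premise 2 (O(¬redact_report → revoke_dossier)) and O(¬redact_report) yields O(revoke_dossier).
Premises 4, 5, 6 do not contribute to this derivation.
Thus O(revoke_dossier), which is F(¬revoke_dossier): ¬revoke_dossier is forbidden.

Forbidden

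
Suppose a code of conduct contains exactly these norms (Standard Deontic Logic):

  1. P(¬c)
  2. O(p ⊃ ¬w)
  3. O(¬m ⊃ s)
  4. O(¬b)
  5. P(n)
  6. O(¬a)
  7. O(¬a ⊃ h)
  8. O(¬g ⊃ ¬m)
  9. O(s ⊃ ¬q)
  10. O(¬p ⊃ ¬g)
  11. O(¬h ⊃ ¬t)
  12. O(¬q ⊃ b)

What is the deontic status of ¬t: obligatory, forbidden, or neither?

Premise 11 is O(¬h ⊃ ¬t), but O(¬h) is not derivable from the premises, so it does not yield O(¬t).
No premise or chain of K-axiom applications forces O(¬t), and none forces O(t). So ¬t is neither obligatory nor forbidden under these norms.

Neither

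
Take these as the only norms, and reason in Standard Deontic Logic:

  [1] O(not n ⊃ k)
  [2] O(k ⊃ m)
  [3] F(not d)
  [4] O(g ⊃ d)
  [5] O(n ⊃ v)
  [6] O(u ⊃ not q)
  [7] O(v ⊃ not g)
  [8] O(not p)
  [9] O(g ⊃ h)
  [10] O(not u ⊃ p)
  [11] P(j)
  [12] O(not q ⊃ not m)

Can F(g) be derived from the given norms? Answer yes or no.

From premise 8 we have O(not p).
Premise 10 is O(not u ⊃ p); contrapositively O(not p ⊃ u). Since O(not p) holds, K gives O(u).
Premise 6 is O(u ⊃ not q); since O(u), deontic closure gives O(not q).
Premise 12 is O(not q ⊃ not m); since O(not q), deontic closure gives O(not m).
Premise 2, O(k ⊃ m), contraposes to O(not m ⊃ not k); with O(not m) we get O(not k).
Premise 1 is O(not n ⊃ k); contrapositively O(not k ⊃ n). Since O(not k) holds, K gives O(n).
With premise 5, O(n ⊃ v), the K-axiom yields O(v).
Premise 7 is O(v ⊃ not g); since O(v), deontic closure gives O(not g).
Premises 3, 4, 9, 11 do not contribute to this derivation.
So O(not g) holds, i.e. F(g). The claim follows.

Yes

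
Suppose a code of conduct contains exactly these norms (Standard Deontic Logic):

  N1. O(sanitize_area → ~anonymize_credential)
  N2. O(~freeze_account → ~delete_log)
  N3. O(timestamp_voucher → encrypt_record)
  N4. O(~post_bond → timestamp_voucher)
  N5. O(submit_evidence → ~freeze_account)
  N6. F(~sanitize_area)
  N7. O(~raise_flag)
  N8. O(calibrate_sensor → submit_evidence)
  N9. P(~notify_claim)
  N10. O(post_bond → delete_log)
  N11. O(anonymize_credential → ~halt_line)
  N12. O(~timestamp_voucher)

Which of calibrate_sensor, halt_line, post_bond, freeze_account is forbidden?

Premise 12 states O(~timestamp_voucher) outright.
The contrapositive of premise 4 (O(~post_bond → timestamp_voucher)) is O(~timestamp_voucher → post_bond), and O(~timestamp_voucher) is already established, so O(post_bond).
Applying K to premise 10 (O(post_bond → delete_log)) and O(post_bond) yields O(delete_log).
The contrapositive of premise 2 (O(~freeze_account → ~delete_log)) is O(delete_log → freeze_account), and O(delete_log) is already established, so O(freeze_account).
The contrapositive of premise 5 (O(submit_evidence → ~freeze_account)) is O(freeze_account → ~submit_evidence), and O(freeze_account) is already established, so O(~submit_evidence).
Premise 8 is O(calibrate_sensor → submit_evidence); contrapositively O(~submit_evidence → ~calibrate_sensor). Since O(~submit_evidence) holds, K gives O(~calibrate_sensor).
So O(~calibrate_sensor) holds, i.e. calibrate_sensor is forbidden. None of the other listed options is forbidden under the premises.

calibrate_sensor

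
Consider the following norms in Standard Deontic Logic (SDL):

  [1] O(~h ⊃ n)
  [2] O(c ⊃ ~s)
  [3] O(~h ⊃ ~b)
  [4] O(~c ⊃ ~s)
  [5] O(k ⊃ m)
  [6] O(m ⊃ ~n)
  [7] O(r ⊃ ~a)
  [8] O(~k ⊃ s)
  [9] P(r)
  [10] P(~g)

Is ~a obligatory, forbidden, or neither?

Premise 7 is O(r ⊃ ~a), but O(r) is not derivable from the premises (the permission P(r) asserts only ~O(~r), not O(r)), so it does not yield O(~a).
No premise or chain of K-axiom applications forces O(~a), and none forces O(a). So ~a is neither obligatory nor forbidden under these norms.

Neither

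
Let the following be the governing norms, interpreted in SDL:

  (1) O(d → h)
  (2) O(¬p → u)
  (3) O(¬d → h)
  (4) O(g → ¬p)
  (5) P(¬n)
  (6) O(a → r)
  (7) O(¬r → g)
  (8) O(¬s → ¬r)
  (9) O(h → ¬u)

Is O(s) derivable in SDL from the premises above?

By case analysis on d: premise 1 gives O(d → h) and premise 3 gives O(¬d → h), so O(h) either way.
From O(h) and premise 9, O(h → ¬u), we obtain O(¬u).
Premise 2, O(¬p → u), contraposes to O(¬u → p); with O(¬u) we get O(p).
Premise 4, O(g → ¬p), contraposes to O(p → ¬g); with O(p) we get O(¬g).
The contrapositive of premise 7 (O(¬r → g)) is O(¬g → r), and O(¬g) is already established, so O(r).
Premise 8, O(¬s → ¬r), contraposes to O(r → s); with O(r) we get O(s).
Premises 5, 6 do not contribute to this derivation.
So O(s) follows.

Yes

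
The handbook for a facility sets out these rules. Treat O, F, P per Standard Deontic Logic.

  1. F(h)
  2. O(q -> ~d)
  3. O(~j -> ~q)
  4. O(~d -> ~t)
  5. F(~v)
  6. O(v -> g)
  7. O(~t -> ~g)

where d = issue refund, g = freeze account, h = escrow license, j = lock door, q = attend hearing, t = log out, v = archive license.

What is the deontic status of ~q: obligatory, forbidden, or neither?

Premise 5, F(~v), is equivalent to O(v).
From O(v) and premise 6, O(v -> g), we obtain O(g).
Premise 7, O(~t -> ~g), contraposes to O(g -> t); with O(g) we get O(t).
The contrapositive of premise 4 (O(~d -> ~t)) is O(t -> d), and O(t) is already established, so O(d).
Premise 2 is O(q -> ~d); contrapositively O(d -> ~q). Since O(d) holds, K gives O(~q).
Premises 1, 3 do not contribute to this derivation.
Hence ~q is obligatory.

Obligatory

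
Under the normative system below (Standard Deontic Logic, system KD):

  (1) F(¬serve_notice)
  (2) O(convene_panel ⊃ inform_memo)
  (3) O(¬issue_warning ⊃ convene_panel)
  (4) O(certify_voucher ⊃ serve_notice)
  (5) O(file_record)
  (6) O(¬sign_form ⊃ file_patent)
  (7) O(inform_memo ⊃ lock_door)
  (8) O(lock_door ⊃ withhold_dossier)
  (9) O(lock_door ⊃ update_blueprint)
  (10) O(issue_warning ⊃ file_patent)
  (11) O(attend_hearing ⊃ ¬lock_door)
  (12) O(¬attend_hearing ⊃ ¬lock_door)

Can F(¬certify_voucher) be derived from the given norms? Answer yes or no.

No

Premise 4 is O(certify_voucher ⊃ serve_notice); even if O(serve_notice) held, inferring O(certify_voucher) would be affirming the consequent — invalid.
No other premise forces O(certify_voucher). An ideal world satisfying every premise can still have ¬certify_voucher true, so F(¬certify_voucher) is not derivable.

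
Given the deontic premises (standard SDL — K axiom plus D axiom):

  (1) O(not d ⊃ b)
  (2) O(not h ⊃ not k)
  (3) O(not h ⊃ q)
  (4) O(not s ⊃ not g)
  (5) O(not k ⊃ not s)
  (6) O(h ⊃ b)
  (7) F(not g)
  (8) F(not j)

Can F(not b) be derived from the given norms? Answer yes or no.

Premise 7, F(not g), is equivalent to O(g).
Premise 4 is O(not s ⊃ not g); contrapositively O(g ⊃ s). Since O(g) holds, K gives O(s).
Premise 5 is O(not k ⊃ not s); contrapositively O(s ⊃ k). Since O(s) holds, K gives O(k).
Premise 2 is O(not h ⊃ not k); contrapositively O(k ⊃ h). Since O(k) holds, K gives O(h).
From O(h) and premise 6, O(h ⊃ b), we obtain O(b).
Premises 1, 3, 8 do not contribute to this derivation.
So O(b) holds, i.e. F(not b). The claim follows.

Yes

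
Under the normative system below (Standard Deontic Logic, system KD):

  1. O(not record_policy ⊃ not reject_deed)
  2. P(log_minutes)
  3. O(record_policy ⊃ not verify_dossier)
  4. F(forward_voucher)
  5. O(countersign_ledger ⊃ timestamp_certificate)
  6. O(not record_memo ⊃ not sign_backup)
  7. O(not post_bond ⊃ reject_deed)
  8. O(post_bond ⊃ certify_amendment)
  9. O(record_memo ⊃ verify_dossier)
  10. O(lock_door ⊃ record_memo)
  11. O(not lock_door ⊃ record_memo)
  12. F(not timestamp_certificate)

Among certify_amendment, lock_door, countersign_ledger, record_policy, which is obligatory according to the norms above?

By case analysis on not lock_door: premise 11 gives O(not lock_door ⊃ record_memo) and premise 10 gives O(lock_door ⊃ record_memo), so O(record_memo) either way.
From O(record_memo) and premise 9, O(record_memo ⊃ verify_dossier), we obtain O(verify_dossier).
Premise 3 is O(record_policy ⊃ not verify_dossier); contrapositively O(verify_dossier ⊃ not record_policy). Since O(verify_dossier) holds, K gives O(not record_policy).
Applying K to premise 1 (O(not record_policy ⊃ not reject_deed)) and O(not record_policy) yields O(not reject_deed).
Premise 7, O(not post_bond ⊃ reject_deed), contraposes to O(not reject_deed ⊃ post_bond); with O(not reject_deed) we get O(post_bond).
Applying K to premise 8 (O(post_bond ⊃ certify_amendment)) and O(post_bond) yields O(certify_amendment).
So O(certify_amendment) holds — certify_amendment is obligatory. None of the other listed options is made obligatory by any chain of premises.

certify_amendment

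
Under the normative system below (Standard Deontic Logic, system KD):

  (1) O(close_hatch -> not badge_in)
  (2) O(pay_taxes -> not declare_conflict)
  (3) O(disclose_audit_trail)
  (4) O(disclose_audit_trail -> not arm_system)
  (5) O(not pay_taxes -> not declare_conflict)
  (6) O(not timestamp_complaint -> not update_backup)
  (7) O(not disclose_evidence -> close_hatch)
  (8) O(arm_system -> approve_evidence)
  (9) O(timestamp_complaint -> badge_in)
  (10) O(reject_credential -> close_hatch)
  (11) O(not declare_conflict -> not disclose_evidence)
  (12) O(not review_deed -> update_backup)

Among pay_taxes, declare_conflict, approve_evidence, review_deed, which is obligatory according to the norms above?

review_deed

By case analysis on pay_taxes: premise 2 gives O(pay_taxes -> not declare_conflict) and premise 5 gives O(not pay_taxes -> not declare_conflict), so O(not declare_conflict) either way.
With premise 11, O(not declare_conflict -> not disclose_evidence), the K-axiom yields O(not disclose_evidence).
From O(not disclose_evidence) and premise 7, O(not disclose_evidence -> close_hatch), we obtain O(close_hatch).
Premise 1 is O(close_hatch -> not badge_in); since O(close_hatch), deontic closure gives O(not badge_in).
The contrapositive of premise 9 (O(timestamp_complaint -> badge_in)) is O(not badge_in -> not timestamp_complaint), and O(not badge_in) is already established, so O(not timestamp_complaint).
Premise 6 is O(not timestamp_complaint -> not update_backup); since O(not timestamp_complaint), deontic closure gives O(not update_backup).
The contrapositive of premise 12 (O(not review_deed -> update_backup)) is O(not update_backup -> review_deed), and O(not update_backup) is already established, so O(review_deed).
So O(review_deed) holds — review_deed is obligatory. None of the other listed options is made obligatory by any chain of premises.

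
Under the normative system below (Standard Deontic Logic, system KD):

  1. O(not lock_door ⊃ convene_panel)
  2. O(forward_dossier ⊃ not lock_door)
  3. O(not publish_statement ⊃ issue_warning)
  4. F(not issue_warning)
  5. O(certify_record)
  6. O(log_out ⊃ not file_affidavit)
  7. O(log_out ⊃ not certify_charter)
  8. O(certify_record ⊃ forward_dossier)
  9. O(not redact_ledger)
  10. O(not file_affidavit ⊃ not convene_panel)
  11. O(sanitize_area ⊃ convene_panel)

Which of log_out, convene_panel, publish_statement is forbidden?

From premise 5 we have O(certify_record).
Applying K to premise 8 (O(certify_record ⊃ forward_dossier)) and O(certify_record) yields O(forward_dossier).
Premise 2 is O(forward_dossier ⊃ not lock_door); since O(forward_dossier), deontic closure gives O(not lock_door).
With premise 1, O(not lock_door ⊃ convene_panel), the K-axiom yields O(convene_panel).
Premise 10, O(not file_affidavit ⊃ not convene_panel), contraposes to O(convene_panel ⊃ file_affidavit); with O(convene_panel) we get O(file_affidavit).
Premise 6 is O(log_out ⊃ not file_affidavit); contrapositively O(file_affidavit ⊃ not log_out). Since O(file_affidavit) holds, K gives O(not log_out).
So O(not log_out) holds, i.e. log_out is forbidden. None of the other listed options is forbidden under the premises.

log_out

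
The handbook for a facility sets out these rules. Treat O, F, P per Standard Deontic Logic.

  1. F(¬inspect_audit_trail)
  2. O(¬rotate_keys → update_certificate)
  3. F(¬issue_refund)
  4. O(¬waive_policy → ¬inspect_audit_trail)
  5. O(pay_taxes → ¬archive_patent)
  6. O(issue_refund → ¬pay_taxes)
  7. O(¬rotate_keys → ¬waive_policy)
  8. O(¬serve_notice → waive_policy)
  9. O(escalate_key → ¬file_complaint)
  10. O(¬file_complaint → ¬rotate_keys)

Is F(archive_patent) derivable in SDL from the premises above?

No

Premise 5 is O(pay_taxes → ¬archive_patent), but O(pay_taxes) is not derivable from the premises, so it does not yield O(¬archive_patent).
No other premise forces O(¬archive_patent). An ideal world satisfying every premise can still have archive_patent true, so F(archive_patent) is not derivable.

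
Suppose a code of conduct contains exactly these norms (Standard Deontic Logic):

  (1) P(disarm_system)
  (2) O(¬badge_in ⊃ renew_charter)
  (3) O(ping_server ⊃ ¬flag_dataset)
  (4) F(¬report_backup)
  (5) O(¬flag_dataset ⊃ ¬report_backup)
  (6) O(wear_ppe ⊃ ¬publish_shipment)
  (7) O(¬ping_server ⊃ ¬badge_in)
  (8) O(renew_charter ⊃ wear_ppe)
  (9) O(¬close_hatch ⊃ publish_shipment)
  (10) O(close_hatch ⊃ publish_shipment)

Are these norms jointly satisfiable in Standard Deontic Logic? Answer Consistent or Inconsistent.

Premises 10 and 9 cover both cases: O(close_hatch ⊃ publish_shipment) and O(¬close_hatch ⊃ publish_shipment). Since close_hatch ∨ ¬close_hatch is a tautology, O(publish_shipment) follows.
Premise 6, O(wear_ppe ⊃ ¬publish_shipment), contraposes to O(publish_shipment ⊃ ¬wear_ppe); with O(publish_shipment) we get O(¬wear_ppe).
The contrapositive of premise 8 (O(renew_charter ⊃ wear_ppe)) is O(¬wear_ppe ⊃ ¬renew_charter), and O(¬wear_ppe) is already established, so O(¬renew_charter).
Premise 2 is O(¬badge_in ⊃ renew_charter); contrapositively O(¬renew_charter ⊃ badge_in). Since O(¬renew_charter) holds, K gives O(badge_in).
Premise 7, O(¬ping_server ⊃ ¬badge_in), contraposes to O(badge_in ⊃ ping_server); with O(badge_in) we get O(ping_server).
Applying K to premise 3 (O(ping_server ⊃ ¬flag_dataset)) and O(ping_server) yields O(¬flag_dataset).
With premise 5, O(¬flag_dataset ⊃ ¬report_backup), the K-axiom yields O(¬report_backup).
Yet premise 4 is F(¬report_backup), i.e. O(report_backup).
We now have both O(¬report_backup) and O(report_backup) — report_backup is simultaneously obligatory and forbidden, violating the D-axiom.

Inconsistent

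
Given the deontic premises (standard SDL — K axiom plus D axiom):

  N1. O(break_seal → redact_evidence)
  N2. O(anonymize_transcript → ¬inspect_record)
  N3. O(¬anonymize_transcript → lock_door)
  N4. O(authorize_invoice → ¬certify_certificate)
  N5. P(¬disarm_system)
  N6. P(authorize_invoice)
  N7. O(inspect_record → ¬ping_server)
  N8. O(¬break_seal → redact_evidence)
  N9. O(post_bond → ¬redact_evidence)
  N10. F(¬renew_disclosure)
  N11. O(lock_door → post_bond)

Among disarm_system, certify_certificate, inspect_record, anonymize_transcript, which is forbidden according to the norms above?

inspect_record

Premises 8 and 1 cover both cases: O(¬break_seal → redact_evidence) and O(break_seal → redact_evidence). Since ¬break_seal ∨ break_seal is a tautology, O(redact_evidence) follows.
The contrapositive of premise 9 (O(post_bond → ¬redact_evidence)) is O(redact_evidence → ¬post_bond), and O(redact_evidence) is already established, so O(¬post_bond).
Premise 11 is O(lock_door → post_bond); contrapositively O(¬post_bond → ¬lock_door). Since O(¬post_bond) holds, K gives O(¬lock_door).
Premise 3 is O(¬anonymize_transcript → lock_door); contrapositively O(¬lock_door → anonymize_transcript). Since O(¬lock_door) holds, K gives O(anonymize_transcript).
With premise 2, O(anonymize_transcript → ¬inspect_record), the K-axiom yields O(¬inspect_record).
So O(¬inspect_record) holds, i.e. inspect_record is forbidden. None of the other listed options is forbidden under the premises.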